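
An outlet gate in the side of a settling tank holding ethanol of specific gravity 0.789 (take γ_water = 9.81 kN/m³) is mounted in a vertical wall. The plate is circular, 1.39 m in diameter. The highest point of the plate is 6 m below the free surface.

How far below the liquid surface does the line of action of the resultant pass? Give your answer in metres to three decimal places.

γ = 0.789 × 9.81 = 7.74009 kN/m³.
The centroid is at the centre, 0.695 m below the top of the plate, so the centroid depth is h_c = 6 + 0.695 = 6.695 m.
A = π(0.695)² = 1.51747 m².
Resultant F = γ·h_c·A = 7.74009 × 6.695 × 1.51747 = 78.6351 kN.
I_c = πr⁴/4 = π × 0.695⁴/4 = 0.183244 m⁴.
Centre of pressure: y_p = y_c + I_c/(y_c·A) = 6.695 + 0.183244/(6.695 × 1.51747) = 6.695 + 0.0180368 = 6.71304 m along the plane.

h_p = 6.713 m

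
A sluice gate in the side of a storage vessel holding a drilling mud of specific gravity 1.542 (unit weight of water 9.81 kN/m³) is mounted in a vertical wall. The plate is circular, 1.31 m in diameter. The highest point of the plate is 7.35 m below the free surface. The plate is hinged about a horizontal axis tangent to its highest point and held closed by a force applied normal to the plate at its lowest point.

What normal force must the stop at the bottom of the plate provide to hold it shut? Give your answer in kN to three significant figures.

γ = 1.542 × 9.81 = 15.12702 kN/m³.
The centroid is at the centre, 0.655 m below the top of the plate, so the centroid depth is h_c = 7.35 + 0.655 = 8.005 m.
A = π(0.655)² = 1.34782 m².
Resultant F = γ·h_c·A = 15.12702 × 8.005 × 1.34782 = 163.21 kN.
I_c = πr⁴/4 = π × 0.655⁴/4 = 0.144562 m⁴.
Centre of pressure: y_p = y_c + I_c/(y_c·A) = 8.005 + 0.144562/(8.005 × 1.34782) = 8.005 + 0.0133986 = 8.0184 m along the plane.
The resultant acts 0.655 + 0.0133986 = 0.668399 m (along the plate) below the hinge at the top edge, so the moment about the hinge is M = F × 0.668399 = 163.21 × 0.668399 = 109.089 kN·m.
A normal force at the bottom, 1.31 m from the hinge, must supply this moment: P = 109.089/1.31 = 83.274 kN.

P ≈ 83.3 kN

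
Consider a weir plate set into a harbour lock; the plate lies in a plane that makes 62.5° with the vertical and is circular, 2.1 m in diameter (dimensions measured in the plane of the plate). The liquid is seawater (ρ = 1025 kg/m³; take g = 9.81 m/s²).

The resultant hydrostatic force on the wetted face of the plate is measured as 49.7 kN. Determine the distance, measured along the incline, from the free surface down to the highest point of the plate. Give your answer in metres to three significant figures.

y_top ≈ 2.04 m

γ = ρg = 1025 × 9.81 / 1000 = 10.05525 kN/m³.
A = π(1.05)² = 3.46361 m².
From F = γ·h_c·A, the centroid depth is h_c = 49.7/(10.05525 × 3.46361) = 1.42703 m.
The plate makes 62.5° with the vertical, i.e. θ = 90° − 62.5° = 27.5° to the horizontal. Measuring y along the incline from the free-surface line, vertical depth h = y·sinθ with sinθ = 0.461749.
Along the incline, y_c = h_c/sinθ = 1.42703/0.461749 = 3.09049 m.
The centroid is at the centre, 1.05 m below the top of the plate, so the highest point sits at y_top = 3.09049 − 1.05 = 2.04049 m along the incline.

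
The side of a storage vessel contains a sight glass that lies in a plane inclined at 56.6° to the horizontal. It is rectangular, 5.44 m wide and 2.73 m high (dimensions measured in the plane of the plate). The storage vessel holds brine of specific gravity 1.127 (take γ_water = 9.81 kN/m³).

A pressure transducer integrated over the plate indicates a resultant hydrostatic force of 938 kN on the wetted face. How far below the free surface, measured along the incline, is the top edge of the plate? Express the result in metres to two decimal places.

γ = 1.127 × 9.81 = 11.05587 kN/m³.
A = 5.44 × 2.73 = 14.8512 m².
From F = γ·h_c·A, the centroid depth is h_c = 938/(11.05587 × 14.8512) = 5.71279 m.
Let θ = 56.6° be the plate's angle to the horizontal; measure y along the incline from where the plane meets the free surface. Vertical depth h = y·sinθ with sinθ = 0.834848.
Along the incline, y_c = h_c/sinθ = 5.71279/0.834848 = 6.84291 m.
The centroid lies 2.73/2 = 1.365 m below the top edge, so the top edge sits at y_top = 6.84291 − 1.365 = 5.47791 m along the incline.

y_top ≈ 5.48 m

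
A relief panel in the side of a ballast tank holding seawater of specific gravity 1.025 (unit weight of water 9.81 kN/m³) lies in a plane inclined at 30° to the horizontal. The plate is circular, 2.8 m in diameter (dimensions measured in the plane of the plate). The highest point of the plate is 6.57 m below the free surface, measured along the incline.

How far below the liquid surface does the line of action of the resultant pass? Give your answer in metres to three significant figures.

h_p = 4.02 m

γ = 1.025 × 9.81 = 10.05525 kN/m³.
Let θ = 30° be the plate's angle to the horizontal; measure y along the incline from where the plane meets the free surface. Vertical depth h = y·sinθ with sinθ = 0.500000.
The centroid is at the centre, 1.4 m below the top of the plate, so y_c = 6.57 + 1.4 = 7.97 m and h_c = 7.97 × 0.500000 = 3.985 m.
A = π(1.4)² = 6.15752 m².
Resultant F = γ·h_c·A = 10.05525 × 3.985 × 6.15752 = 246.733 kN.
I_c = πr⁴/4 = π × 1.4⁴/4 = 3.01719 m⁴.
Centre of pressure: y_p = y_c + I_c/(y_c·A) = 7.97 + 3.01719/(7.97 × 6.15752) = 7.97 + 0.0614807 = 8.03148 m along the plane.
Vertically, h_p = y_p·sinθ = 8.03148 × 0.500000 = 4.01574 m.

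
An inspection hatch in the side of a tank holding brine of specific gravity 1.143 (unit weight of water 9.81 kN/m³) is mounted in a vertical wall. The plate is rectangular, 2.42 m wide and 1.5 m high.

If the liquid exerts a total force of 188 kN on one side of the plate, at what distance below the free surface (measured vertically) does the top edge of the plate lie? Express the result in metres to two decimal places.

d_top ≈ 3.87 m

γ = 1.143 × 9.81 = 11.21283 kN/m³.
A = 2.42 × 1.5 = 3.63 m².
From F = γ·h_c·A, the centroid depth is h_c = 188/(11.21283 × 3.63) = 4.61887 m.
The centroid lies 1.5/2 = 0.75 m below the top edge, so the top edge sits at h_top = 4.61887 − 0.75 = 3.86887 m below the surface.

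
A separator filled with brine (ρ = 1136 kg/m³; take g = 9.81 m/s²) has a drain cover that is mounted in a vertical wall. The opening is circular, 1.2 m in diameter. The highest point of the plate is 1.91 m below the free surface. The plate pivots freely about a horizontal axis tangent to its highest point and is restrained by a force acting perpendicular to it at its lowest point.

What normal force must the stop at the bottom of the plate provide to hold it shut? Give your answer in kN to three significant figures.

P ≈ 16.8 kN

γ = ρg = 1136 × 9.81 / 1000 = 11.14416 kN/m³.
The centroid is at the centre, 0.6 m below the top of the plate, so the centroid depth is h_c = 1.91 + 0.6 = 2.51 m.
A = π(0.6)² = 1.13097 m².
Resultant F = γ·h_c·A = 11.14416 × 2.51 × 1.13097 = 31.6353 kN.
I_c = πr⁴/4 = π × 0.6⁴/4 = 0.101788 m⁴.
Centre of pressure: y_p = y_c + I_c/(y_c·A) = 2.51 + 0.101788/(2.51 × 1.13097) = 2.51 + 0.0358568 = 2.54586 m along the plane.
The resultant acts 0.6 + 0.0358568 = 0.635857 m (along the plate) below the hinge at the top edge, so the moment about the hinge is M = F × 0.635857 = 31.6353 × 0.635857 = 20.1155 kN·m.
A normal force at the bottom, 1.2 m from the hinge, must supply this moment: P = 20.1155/1.2 = 16.7629 kN.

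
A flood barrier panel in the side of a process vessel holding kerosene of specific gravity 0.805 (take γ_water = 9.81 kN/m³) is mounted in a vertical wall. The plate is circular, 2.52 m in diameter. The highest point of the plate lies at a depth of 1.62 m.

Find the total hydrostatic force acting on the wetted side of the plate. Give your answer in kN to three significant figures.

γ = 0.805 × 9.81 = 7.89705 kN/m³.
The centroid is at the centre, 1.26 m below the top of the plate, so the centroid depth is h_c = 1.62 + 1.26 = 2.88 m.
A = π(1.26)² = 4.98759 m².
Resultant F = γ·h_c·A = 7.89705 × 2.88 × 4.98759 = 113.435 kN.

F ≈ 113 kN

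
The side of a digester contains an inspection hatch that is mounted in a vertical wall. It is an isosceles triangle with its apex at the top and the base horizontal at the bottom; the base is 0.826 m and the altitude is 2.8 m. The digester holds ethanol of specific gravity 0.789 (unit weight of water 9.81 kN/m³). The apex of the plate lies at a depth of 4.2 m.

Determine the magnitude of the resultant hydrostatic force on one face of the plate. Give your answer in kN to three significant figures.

γ = 0.789 × 9.81 = 7.74009 kN/m³.
With the apex up, the centroid sits 2h/3 = 2 × 2.8/3 = 1.86667 m below the apex, so the centroid depth is h_c = 4.2 + 1.86667 = 6.06667 m.
A = ½ × 0.826 × 2.8 = 1.1564 m².
Resultant F = γ·h_c·A = 7.74009 × 6.06667 × 1.1564 = 54.3006 kN.

F ≈ 54.3 kN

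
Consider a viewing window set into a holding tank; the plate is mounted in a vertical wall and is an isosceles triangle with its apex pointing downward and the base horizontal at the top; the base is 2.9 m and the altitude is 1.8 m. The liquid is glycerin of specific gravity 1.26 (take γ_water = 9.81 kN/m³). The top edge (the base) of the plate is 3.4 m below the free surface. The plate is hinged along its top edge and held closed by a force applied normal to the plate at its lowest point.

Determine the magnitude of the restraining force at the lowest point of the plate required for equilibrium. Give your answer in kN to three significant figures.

P ≈ 46.2 kN

γ = 1.26 × 9.81 = 12.3606 kN/m³.
With the apex down, the centroid sits h/3 = 1.8/3 = 0.6 m below the base (the top edge), so the centroid depth is h_c = 3.4 + 0.6 = 4 m.
A = ½ × 2.9 × 1.8 = 2.61 m².
Resultant F = γ·h_c·A = 12.3606 × 4 × 2.61 = 129.045 kN.
I_c = b·h³/36 = 2.9 × 1.8³/36 = 0.4698 m⁴.
Centre of pressure: y_p = y_c + I_c/(y_c·A) = 4 + 0.4698/(4 × 2.61) = 4 + 0.045 = 4.045 m along the plane.
The resultant acts 0.6 + 0.045 = 0.645 m (along the plate) below the hinge at the top edge, so the moment about the hinge is M = F × 0.645 = 129.045 × 0.645 = 83.234 kN·m.
A normal force at the bottom, 1.8 m from the hinge, must supply this moment: P = 83.234/1.8 = 46.2411 kN.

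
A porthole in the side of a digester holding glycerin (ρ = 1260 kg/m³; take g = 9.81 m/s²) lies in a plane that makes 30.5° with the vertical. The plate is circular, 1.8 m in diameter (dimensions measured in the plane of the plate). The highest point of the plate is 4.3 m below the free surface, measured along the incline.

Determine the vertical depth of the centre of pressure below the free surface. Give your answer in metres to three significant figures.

h_p = 4.51 m

γ = ρg = 1260 × 9.81 / 1000 = 12.3606 kN/m³.
The plate makes 30.5° with the vertical, i.e. θ = 90° − 30.5° = 59.5° to the horizontal. Measuring y along the incline from the free-surface line, vertical depth h = y·sinθ with sinθ = 0.861629.
The centroid is at the centre, 0.9 m below the top of the plate, so y_c = 4.3 + 0.9 = 5.2 m and h_c = 5.2 × 0.861629 = 4.48047 m.
A = π(0.9)² = 2.54469 m².
Resultant F = γ·h_c·A = 12.3606 × 4.48047 × 2.54469 = 140.928 kN.
I_c = πr⁴/4 = π × 0.9⁴/4 = 0.5153 m⁴.
Centre of pressure: y_p = y_c + I_c/(y_c·A) = 5.2 + 0.5153/(5.2 × 2.54469) = 5.2 + 0.0389423 = 5.23894 m along the plane.
Vertically, h_p = y_p·sinθ = 5.23894 × 0.861629 = 4.51402 m.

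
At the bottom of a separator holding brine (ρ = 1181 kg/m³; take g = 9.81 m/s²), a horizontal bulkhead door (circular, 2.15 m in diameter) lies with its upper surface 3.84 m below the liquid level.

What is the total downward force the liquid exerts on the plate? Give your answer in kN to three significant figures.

γ = ρg = 1181 × 9.81 / 1000 = 11.58561 kN/m³.
The plate is horizontal, so pressure is uniform at p = γ·h = 11.58561 × 3.84 = 44.4887 kN/m².
A = π(1.075)² = 3.6305 m².
F = p·A = 44.4887 × 3.6305 = 161.516 kN.

F ≈ 162 kN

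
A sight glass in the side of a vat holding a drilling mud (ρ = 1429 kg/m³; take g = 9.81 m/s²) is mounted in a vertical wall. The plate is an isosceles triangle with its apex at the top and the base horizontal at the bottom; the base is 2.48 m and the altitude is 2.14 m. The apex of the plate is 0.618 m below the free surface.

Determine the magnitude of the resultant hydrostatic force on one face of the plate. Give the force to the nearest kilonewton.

γ = ρg = 1429 × 9.81 / 1000 = 14.01849 kN/m³.
With the apex up, the centroid sits 2h/3 = 2 × 2.14/3 = 1.42667 m below the apex, so the centroid depth is h_c = 0.618 + 1.42667 = 2.04467 m.
A = ½ × 2.48 × 2.14 = 2.6536 m².
Resultant F = γ·h_c·A = 14.01849 × 2.04467 × 2.6536 = 76.0606 kN.

F ≈ 76 kN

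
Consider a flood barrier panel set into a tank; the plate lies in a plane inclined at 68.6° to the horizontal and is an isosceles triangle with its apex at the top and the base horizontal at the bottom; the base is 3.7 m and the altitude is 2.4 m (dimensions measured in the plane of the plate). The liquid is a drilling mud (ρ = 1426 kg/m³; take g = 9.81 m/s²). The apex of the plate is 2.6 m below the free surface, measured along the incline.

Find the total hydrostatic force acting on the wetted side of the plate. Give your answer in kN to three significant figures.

F ≈ 243 kN

γ = ρg = 1426 × 9.81 / 1000 = 13.98906 kN/m³.
Let θ = 68.6° be the plate's angle to the horizontal; measure y along the incline from where the plane meets the free surface. Vertical depth h = y·sinθ with sinθ = 0.931056.
With the apex up, the centroid sits 2h/3 = 2 × 2.4/3 = 1.6 m below the apex, so y_c = 2.6 + 1.6 = 4.2 m and h_c = 4.2 × 0.931056 = 3.91044 m.
A = ½ × 3.7 × 2.4 = 4.44 m².
Resultant F = γ·h_c·A = 13.98906 × 3.91044 × 4.44 = 242.883 kN.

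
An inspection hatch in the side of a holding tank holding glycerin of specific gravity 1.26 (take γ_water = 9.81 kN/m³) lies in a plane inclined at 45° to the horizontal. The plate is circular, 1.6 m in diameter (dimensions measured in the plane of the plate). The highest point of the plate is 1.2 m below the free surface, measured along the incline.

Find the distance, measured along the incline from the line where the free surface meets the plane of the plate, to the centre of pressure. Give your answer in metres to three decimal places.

y_p = 2.080 m

γ = 1.26 × 9.81 = 12.3606 kN/m³.
Let θ = 45° be the plate's angle to the horizontal; measure y along the incline from where the plane meets the free surface. Vertical depth h = y·sinθ with sinθ = 0.707107.
The centroid is at the centre, 0.8 m below the top of the plate, so y_c = 1.2 + 0.8 = 2 m and h_c = 2 × 0.707107 = 1.41421 m.
A = π(0.8)² = 2.01062 m².
Resultant F = γ·h_c·A = 12.3606 × 1.41421 × 2.01062 = 35.1466 kN.
I_c = πr⁴/4 = π × 0.8⁴/4 = 0.321699 m⁴.
Centre of pressure: y_p = y_c + I_c/(y_c·A) = 2 + 0.321699/(2 × 2.01062) = 2 + 0.08 = 2.08 m along the plane.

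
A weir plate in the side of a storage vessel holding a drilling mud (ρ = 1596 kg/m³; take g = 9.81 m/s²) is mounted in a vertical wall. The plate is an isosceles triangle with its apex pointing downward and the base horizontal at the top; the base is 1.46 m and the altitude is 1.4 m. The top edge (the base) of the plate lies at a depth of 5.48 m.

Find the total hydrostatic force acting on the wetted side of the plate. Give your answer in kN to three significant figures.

γ = ρg = 1596 × 9.81 / 1000 = 15.65676 kN/m³.
With the apex down, the centroid sits h/3 = 1.4/3 = 0.466667 m below the base (the top edge), so the centroid depth is h_c = 5.48 + 0.466667 = 5.94667 m.
A = ½ × 1.46 × 1.4 = 1.022 m².
Resultant F = γ·h_c·A = 15.65676 × 5.94667 × 1.022 = 95.1539 kN.

F ≈ 95.2 kN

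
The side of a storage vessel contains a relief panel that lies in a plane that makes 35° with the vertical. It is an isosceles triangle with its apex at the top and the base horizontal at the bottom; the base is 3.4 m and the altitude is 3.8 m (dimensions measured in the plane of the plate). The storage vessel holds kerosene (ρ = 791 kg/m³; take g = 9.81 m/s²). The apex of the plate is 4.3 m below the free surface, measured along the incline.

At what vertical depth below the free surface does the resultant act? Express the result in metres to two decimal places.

γ = ρg = 791 × 9.81 / 1000 = 7.75971 kN/m³.
The plate makes 35° with the vertical, i.e. θ = 90° − 35° = 55° to the horizontal. Measuring y along the incline from the free-surface line, vertical depth h = y·sinθ with sinθ = 0.819152.
With the apex up, the centroid sits 2h/3 = 2 × 3.8/3 = 2.53333 m below the apex, so y_c = 4.3 + 2.53333 = 6.83333 m and h_c = 6.83333 × 0.819152 = 5.59754 m.
A = ½ × 3.4 × 3.8 = 6.46 m².
Resultant F = γ·h_c·A = 7.75971 × 5.59754 × 6.46 = 280.592 kN.
I_c = b·h³/36 = 3.4 × 3.8³/36 = 5.18236 m⁴.
Centre of pressure: y_p = y_c + I_c/(y_c·A) = 6.83333 + 5.18236/(6.83333 × 6.46) = 6.83333 + 0.117399 = 6.95073 m along the plane.
Vertically, h_p = y_p·sinθ = 6.95073 × 0.819152 = 5.6937 m.

h_p = 5.69 m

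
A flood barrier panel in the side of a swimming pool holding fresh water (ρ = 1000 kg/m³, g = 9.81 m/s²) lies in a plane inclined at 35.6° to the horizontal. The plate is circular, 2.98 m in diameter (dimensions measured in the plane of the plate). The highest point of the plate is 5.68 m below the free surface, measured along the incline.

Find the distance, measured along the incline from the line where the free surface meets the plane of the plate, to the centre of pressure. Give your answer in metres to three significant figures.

γ = ρg = 1000 × 9.81 = 9810 N/m³ = 9.81 kN/m³.
Let θ = 35.6° be the plate's angle to the horizontal; measure y along the incline from where the plane meets the free surface. Vertical depth h = y·sinθ with sinθ = 0.582123.
The centroid is at the centre, 1.49 m below the top of the plate, so y_c = 5.68 + 1.49 = 7.17 m and h_c = 7.17 × 0.582123 = 4.17382 m.
A = π(1.49)² = 6.97465 m².
Resultant F = γ·h_c·A = 9.81 × 4.17382 × 6.97465 = 285.578 kN.
I_c = πr⁴/4 = π × 1.49⁴/4 = 3.87111 m⁴.
Centre of pressure: y_p = y_c + I_c/(y_c·A) = 7.17 + 3.87111/(7.17 × 6.97465) = 7.17 + 0.0774094 = 7.24741 m along the plane.

y_p = 7.25 m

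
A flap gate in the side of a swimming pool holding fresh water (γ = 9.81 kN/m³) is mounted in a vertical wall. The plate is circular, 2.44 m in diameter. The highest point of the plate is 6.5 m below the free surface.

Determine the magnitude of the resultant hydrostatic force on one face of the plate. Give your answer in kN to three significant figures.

F ≈ 354 kN

γ = 9.81 kN/m³.
The centroid is at the centre, 1.22 m below the top of the plate, so the centroid depth is h_c = 6.5 + 1.22 = 7.72 m.
A = π(1.22)² = 4.67595 m².
Resultant F = γ·h_c·A = 9.81 × 7.72 × 4.67595 = 354.125 kN.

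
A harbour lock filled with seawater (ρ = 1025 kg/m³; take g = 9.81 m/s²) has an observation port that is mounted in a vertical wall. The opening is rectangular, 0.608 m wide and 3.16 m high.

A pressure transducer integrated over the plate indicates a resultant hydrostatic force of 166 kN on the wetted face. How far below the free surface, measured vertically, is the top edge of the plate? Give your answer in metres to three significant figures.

γ = ρg = 1025 × 9.81 / 1000 = 10.05525 kN/m³.
A = 0.608 × 3.16 = 1.92128 m².
From F = γ·h_c·A, the centroid depth is h_c = 166/(10.05525 × 1.92128) = 8.5926 m.
The centroid lies 3.16/2 = 1.58 m below the top edge, so the top edge sits at h_top = 8.5926 − 1.58 = 7.0126 m below the surface.

d_top ≈ 7.01 m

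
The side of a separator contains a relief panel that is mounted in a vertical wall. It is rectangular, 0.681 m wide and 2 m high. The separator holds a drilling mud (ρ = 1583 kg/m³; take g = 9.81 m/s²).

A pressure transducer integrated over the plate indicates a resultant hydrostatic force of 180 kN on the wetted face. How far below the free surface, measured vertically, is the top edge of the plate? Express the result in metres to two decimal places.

d_top ≈ 7.51 m

γ = ρg = 1583 × 9.81 / 1000 = 15.52923 kN/m³.
A = 0.681 × 2 = 1.362 m².
From F = γ·h_c·A, the centroid depth is h_c = 180/(15.52923 × 1.362) = 8.51031 m.
The centroid lies 2/2 = 1 m below the top edge, so the top edge sits at h_top = 8.51031 − 1 = 7.51031 m below the surface.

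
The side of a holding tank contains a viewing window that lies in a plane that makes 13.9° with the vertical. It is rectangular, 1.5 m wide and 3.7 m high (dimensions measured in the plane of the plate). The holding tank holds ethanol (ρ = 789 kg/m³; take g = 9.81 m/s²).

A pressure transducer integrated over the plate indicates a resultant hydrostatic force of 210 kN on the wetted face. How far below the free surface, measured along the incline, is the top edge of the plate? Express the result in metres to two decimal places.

γ = ρg = 789 × 9.81 / 1000 = 7.74009 kN/m³.
A = 1.5 × 3.7 = 5.55 m².
From F = γ·h_c·A, the centroid depth is h_c = 210/(7.74009 × 5.55) = 4.88855 m.
The plate makes 13.9° with the vertical, i.e. θ = 90° − 13.9° = 76.1° to the horizontal. Measuring y along the incline from the free-surface line, vertical depth h = y·sinθ with sinθ = 0.970716.
Along the incline, y_c = h_c/sinθ = 4.88855/0.970716 = 5.03602 m.
The centroid lies 3.7/2 = 1.85 m below the top edge, so the top edge sits at y_top = 5.03602 − 1.85 = 3.18602 m along the incline.

y_top ≈ 3.19 m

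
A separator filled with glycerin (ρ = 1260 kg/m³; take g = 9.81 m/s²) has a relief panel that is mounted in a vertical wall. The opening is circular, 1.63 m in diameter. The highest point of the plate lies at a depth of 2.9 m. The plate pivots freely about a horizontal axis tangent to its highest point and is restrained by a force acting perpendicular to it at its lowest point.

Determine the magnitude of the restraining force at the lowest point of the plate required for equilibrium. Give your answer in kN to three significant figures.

P ≈ 50.5 kN

γ = ρg = 1260 × 9.81 / 1000 = 12.3606 kN/m³.
The centroid is at the centre, 0.815 m below the top of the plate, so the centroid depth is h_c = 2.9 + 0.815 = 3.715 m.
A = π(0.815)² = 2.08672 m².
Resultant F = γ·h_c·A = 12.3606 × 3.715 × 2.08672 = 95.8214 kN.
I_c = πr⁴/4 = π × 0.815⁴/4 = 0.346514 m⁴.
Centre of pressure: y_p = y_c + I_c/(y_c·A) = 3.715 + 0.346514/(3.715 × 2.08672) = 3.715 + 0.044699 = 3.7597 m along the plane.
The resultant acts 0.815 + 0.044699 = 0.859699 m (along the plate) below the hinge at the top edge, so the moment about the hinge is M = F × 0.859699 = 95.8214 × 0.859699 = 82.3776 kN·m.
A normal force at the bottom, 1.63 m from the hinge, must supply this moment: P = 82.3776/1.63 = 50.5384 kN.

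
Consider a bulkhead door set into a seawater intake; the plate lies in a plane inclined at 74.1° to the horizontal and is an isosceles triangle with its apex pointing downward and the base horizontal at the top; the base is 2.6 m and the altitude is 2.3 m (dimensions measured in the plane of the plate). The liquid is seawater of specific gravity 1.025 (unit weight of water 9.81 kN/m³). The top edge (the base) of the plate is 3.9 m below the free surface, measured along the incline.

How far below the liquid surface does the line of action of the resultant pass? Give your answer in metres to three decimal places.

γ = 1.025 × 9.81 = 10.05525 kN/m³.
Let θ = 74.1° be the plate's angle to the horizontal; measure y along the incline from where the plane meets the free surface. Vertical depth h = y·sinθ with sinθ = 0.961741.
With the apex down, the centroid sits h/3 = 2.3/3 = 0.766667 m below the base (the top edge), so y_c = 3.9 + 0.766667 = 4.66667 m and h_c = 4.66667 × 0.961741 = 4.48813 m.
A = ½ × 2.6 × 2.3 = 2.99 m².
Resultant F = γ·h_c·A = 10.05525 × 4.48813 × 2.99 = 134.937 kN.
I_c = b·h³/36 = 2.6 × 2.3³/36 = 0.878728 m⁴.
Centre of pressure: y_p = y_c + I_c/(y_c·A) = 4.66667 + 0.878728/(4.66667 × 2.99) = 4.66667 + 0.0629762 = 4.72965 m along the plane.
Vertically, h_p = y_p·sinθ = 4.72965 × 0.961741 = 4.5487 m.

h_p = 4.549 m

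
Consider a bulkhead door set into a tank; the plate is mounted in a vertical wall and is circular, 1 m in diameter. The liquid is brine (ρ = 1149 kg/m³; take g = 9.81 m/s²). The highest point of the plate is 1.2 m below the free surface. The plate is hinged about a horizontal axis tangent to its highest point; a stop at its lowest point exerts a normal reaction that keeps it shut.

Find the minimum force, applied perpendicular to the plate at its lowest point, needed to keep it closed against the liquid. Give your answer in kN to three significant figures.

γ = ρg = 1149 × 9.81 / 1000 = 11.27169 kN/m³.
The centroid is at the centre, 0.5 m below the top of the plate, so the centroid depth is h_c = 1.2 + 0.5 = 1.7 m.
A = π(0.5)² = 0.785398 m².
Resultant F = γ·h_c·A = 11.27169 × 1.7 × 0.785398 = 15.0497 kN.
I_c = πr⁴/4 = π × 0.5⁴/4 = 0.0490874 m⁴.
Centre of pressure: y_p = y_c + I_c/(y_c·A) = 1.7 + 0.0490874/(1.7 × 0.785398) = 1.7 + 0.0367647 = 1.73676 m along the plane.
The resultant acts 0.5 + 0.0367647 = 0.536765 m (along the plate) below the hinge at the top edge, so the moment about the hinge is M = F × 0.536765 = 15.0497 × 0.536765 = 8.07815 kN·m.
A normal force at the bottom, 1 m from the hinge, must supply this moment: P = 8.07815/1 = 8.07815 kN.

P ≈ 8.08 kN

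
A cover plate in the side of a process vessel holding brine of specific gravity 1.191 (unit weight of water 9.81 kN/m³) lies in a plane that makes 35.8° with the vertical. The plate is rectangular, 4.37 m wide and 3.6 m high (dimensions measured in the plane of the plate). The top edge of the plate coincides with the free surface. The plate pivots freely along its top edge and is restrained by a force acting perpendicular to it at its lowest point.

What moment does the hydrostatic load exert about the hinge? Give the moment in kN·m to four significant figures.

M ≈ 644.0 kN·m

γ = 1.191 × 9.81 = 11.68371 kN/m³.
The plate makes 35.8° with the vertical, i.e. θ = 90° − 35.8° = 54.2° to the horizontal. Measuring y along the incline from the free-surface line, vertical depth h = y·sinθ with sinθ = 0.811064.
The centroid lies 3.6/2 = 1.8 m below the top edge, so y_c = 1.8 m and h_c = 1.8 × 0.811064 = 1.45992 m.
A = 4.37 × 3.6 = 15.732 m².
Resultant F = γ·h_c·A = 11.68371 × 1.45992 × 15.732 = 268.345 kN.
I_c = b·h³/12 = 4.37 × 3.6³/12 = 16.9906 m⁴.
Centre of pressure: y_p = y_c + I_c/(y_c·A) = 1.8 + 16.9906/(1.8 × 15.732) = 1.8 + 0.600001 = 2.4 m along the plane.
The resultant acts 1.8 + 0.600001 = 2.4 m (along the plate) below the hinge at the top edge, so the moment about the hinge is M = F × 2.4 = 268.345 × 2.4 = 644.028 kN·m.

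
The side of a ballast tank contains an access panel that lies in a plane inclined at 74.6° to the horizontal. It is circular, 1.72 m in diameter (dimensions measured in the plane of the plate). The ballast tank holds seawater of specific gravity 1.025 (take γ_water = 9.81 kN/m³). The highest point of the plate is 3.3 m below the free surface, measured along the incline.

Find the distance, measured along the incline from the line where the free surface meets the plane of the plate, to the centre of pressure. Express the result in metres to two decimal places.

γ = 1.025 × 9.81 = 10.05525 kN/m³.
Let θ = 74.6° be the plate's angle to the horizontal; measure y along the incline from where the plane meets the free surface. Vertical depth h = y·sinθ with sinθ = 0.964095.
The centroid is at the centre, 0.86 m below the top of the plate, so y_c = 3.3 + 0.86 = 4.16 m and h_c = 4.16 × 0.964095 = 4.01064 m.
A = π(0.86)² = 2.32352 m².
Resultant F = γ·h_c·A = 10.05525 × 4.01064 × 2.32352 = 93.7029 kN.
I_c = πr⁴/4 = π × 0.86⁴/4 = 0.429619 m⁴.
Centre of pressure: y_p = y_c + I_c/(y_c·A) = 4.16 + 0.429619/(4.16 × 2.32352) = 4.16 + 0.0444471 = 4.20445 m along the plane.

y_p = 4.20 m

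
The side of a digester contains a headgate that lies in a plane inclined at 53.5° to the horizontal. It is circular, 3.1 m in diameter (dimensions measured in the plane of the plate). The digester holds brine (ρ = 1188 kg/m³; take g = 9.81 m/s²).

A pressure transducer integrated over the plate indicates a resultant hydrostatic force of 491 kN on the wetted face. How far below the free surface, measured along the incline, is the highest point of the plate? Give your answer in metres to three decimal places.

γ = ρg = 1188 × 9.81 / 1000 = 11.65428 kN/m³.
A = π(1.55)² = 7.54768 m².
From F = γ·h_c·A, the centroid depth is h_c = 491/(11.65428 × 7.54768) = 5.58191 m.
Let θ = 53.5° be the plate's angle to the horizontal; measure y along the incline from where the plane meets the free surface. Vertical depth h = y·sinθ with sinθ = 0.803857.
Along the incline, y_c = h_c/sinθ = 5.58191/0.803857 = 6.94391 m.
The centroid is at the centre, 1.55 m below the top of the plate, so the highest point sits at y_top = 6.94391 − 1.55 = 5.39391 m along the incline.

y_top ≈ 5.394 m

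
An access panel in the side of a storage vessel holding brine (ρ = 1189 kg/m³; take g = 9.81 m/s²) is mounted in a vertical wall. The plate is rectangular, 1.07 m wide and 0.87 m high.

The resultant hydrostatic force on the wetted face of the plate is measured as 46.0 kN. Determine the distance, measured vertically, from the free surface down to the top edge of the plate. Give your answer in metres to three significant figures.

γ = ρg = 1189 × 9.81 / 1000 = 11.66409 kN/m³.
A = 1.07 × 0.87 = 0.9309 m².
From F = γ·h_c·A, the centroid depth is h_c = 46.0/(11.66409 × 0.9309) = 4.23647 m.
The centroid lies 0.87/2 = 0.435 m below the top edge, so the top edge sits at h_top = 4.23647 − 0.435 = 3.80147 m below the surface.

d_top ≈ 3.80 m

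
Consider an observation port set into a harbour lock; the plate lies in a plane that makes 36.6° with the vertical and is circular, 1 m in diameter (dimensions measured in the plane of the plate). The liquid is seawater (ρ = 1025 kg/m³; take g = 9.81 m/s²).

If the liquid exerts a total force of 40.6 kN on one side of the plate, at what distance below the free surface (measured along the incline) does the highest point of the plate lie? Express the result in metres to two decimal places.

γ = ρg = 1025 × 9.81 / 1000 = 10.05525 kN/m³.
A = π(0.5)² = 0.785398 m².
From F = γ·h_c·A, the centroid depth is h_c = 40.6/(10.05525 × 0.785398) = 5.14095 m.
The plate makes 36.6° with the vertical, i.e. θ = 90° − 36.6° = 53.4° to the horizontal. Measuring y along the incline from the free-surface line, vertical depth h = y·sinθ with sinθ = 0.802817.
Along the incline, y_c = h_c/sinθ = 5.14095/0.802817 = 6.40364 m.
The centroid is at the centre, 0.5 m below the top of the plate, so the highest point sits at y_top = 6.40364 − 0.5 = 5.90364 m along the incline.

y_top ≈ 5.90 m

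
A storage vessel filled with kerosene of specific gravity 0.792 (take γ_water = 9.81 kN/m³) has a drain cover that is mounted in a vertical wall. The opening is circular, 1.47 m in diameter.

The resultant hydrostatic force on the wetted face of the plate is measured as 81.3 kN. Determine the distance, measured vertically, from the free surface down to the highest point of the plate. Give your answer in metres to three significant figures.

γ = 0.792 × 9.81 = 7.76952 kN/m³.
A = π(0.735)² = 1.69717 m².
From F = γ·h_c·A, the centroid depth is h_c = 81.3/(7.76952 × 1.69717) = 6.16554 m.
The centroid is at the centre, 0.735 m below the top of the plate, so the highest point sits at h_top = 6.16554 − 0.735 = 5.43054 m below the surface.

d_top ≈ 5.43 m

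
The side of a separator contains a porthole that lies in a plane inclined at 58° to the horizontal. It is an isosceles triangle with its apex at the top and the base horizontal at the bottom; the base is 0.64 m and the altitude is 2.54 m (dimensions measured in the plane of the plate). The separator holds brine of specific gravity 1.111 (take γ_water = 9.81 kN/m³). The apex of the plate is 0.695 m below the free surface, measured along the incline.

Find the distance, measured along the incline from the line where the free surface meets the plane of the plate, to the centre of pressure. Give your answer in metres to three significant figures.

y_p = 2.54 m

γ = 1.111 × 9.81 = 10.89891 kN/m³.
Let θ = 58° be the plate's angle to the horizontal; measure y along the incline from where the plane meets the free surface. Vertical depth h = y·sinθ with sinθ = 0.848048.
With the apex up, the centroid sits 2h/3 = 2 × 2.54/3 = 1.69333 m below the apex, so y_c = 0.695 + 1.69333 = 2.38833 m and h_c = 2.38833 × 0.848048 = 2.02542 m.
A = ½ × 0.64 × 2.54 = 0.8128 m².
Resultant F = γ·h_c·A = 10.89891 × 2.02542 × 0.8128 = 17.9425 kN.
I_c = b·h³/36 = 0.64 × 2.54³/36 = 0.291326 m⁴.
Centre of pressure: y_p = y_c + I_c/(y_c·A) = 2.38833 + 0.291326/(2.38833 × 0.8128) = 2.38833 + 0.150073 = 2.5384 m along the plane.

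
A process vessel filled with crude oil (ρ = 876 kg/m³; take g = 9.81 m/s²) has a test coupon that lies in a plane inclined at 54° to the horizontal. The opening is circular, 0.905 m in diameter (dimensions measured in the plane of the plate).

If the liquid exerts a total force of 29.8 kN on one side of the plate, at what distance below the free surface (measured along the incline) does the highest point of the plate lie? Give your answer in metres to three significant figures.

y_top ≈ 6.21 m

γ = ρg = 876 × 9.81 / 1000 = 8.59356 kN/m³.
A = π(0.4525)² = 0.643261 m².
From F = γ·h_c·A, the centroid depth is h_c = 29.8/(8.59356 × 0.643261) = 5.39083 m.
Let θ = 54° be the plate's angle to the horizontal; measure y along the incline from where the plane meets the free surface. Vertical depth h = y·sinθ with sinθ = 0.809017.
Along the incline, y_c = h_c/sinθ = 5.39083/0.809017 = 6.66343 m.
The centroid is at the centre, 0.4525 m below the top of the plate, so the highest point sits at y_top = 6.66343 − 0.4525 = 6.21093 m along the incline.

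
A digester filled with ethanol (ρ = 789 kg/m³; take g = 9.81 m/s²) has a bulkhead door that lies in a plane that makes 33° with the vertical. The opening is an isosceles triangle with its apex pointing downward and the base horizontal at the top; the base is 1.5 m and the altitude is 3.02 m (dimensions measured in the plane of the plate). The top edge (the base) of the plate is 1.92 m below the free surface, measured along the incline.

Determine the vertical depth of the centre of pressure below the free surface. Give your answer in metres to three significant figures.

h_p = 2.60 m

γ = ρg = 789 × 9.81 / 1000 = 7.74009 kN/m³.
The plate makes 33° with the vertical, i.e. θ = 90° − 33° = 57° to the horizontal. Measuring y along the incline from the free-surface line, vertical depth h = y·sinθ with sinθ = 0.838671.
With the apex down, the centroid sits h/3 = 3.02/3 = 1.00667 m below the base (the top edge), so y_c = 1.92 + 1.00667 = 2.92667 m and h_c = 2.92667 × 0.838671 = 2.45451 m.
A = ½ × 1.5 × 3.02 = 2.265 m².
Resultant F = γ·h_c·A = 7.74009 × 2.45451 × 2.265 = 43.0308 kN.
I_c = b·h³/36 = 1.5 × 3.02³/36 = 1.14765 m⁴.
Centre of pressure: y_p = y_c + I_c/(y_c·A) = 2.92667 + 1.14765/(2.92667 × 2.265) = 2.92667 + 0.173128 = 3.0998 m along the plane.
Vertically, h_p = y_p·sinθ = 3.0998 × 0.838671 = 2.59971 m.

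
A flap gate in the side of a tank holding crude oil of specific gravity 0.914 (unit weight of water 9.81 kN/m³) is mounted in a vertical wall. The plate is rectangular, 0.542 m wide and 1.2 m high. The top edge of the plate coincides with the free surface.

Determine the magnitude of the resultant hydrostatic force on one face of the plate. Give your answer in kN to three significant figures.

F ≈ 3.50 kN

γ = 0.914 × 9.81 = 8.96634 kN/m³.
The centroid lies 1.2/2 = 0.6 m below the top edge, so the centroid depth is h_c = 0.6 m.
A = 0.542 × 1.2 = 0.6504 m².
Resultant F = γ·h_c·A = 8.96634 × 0.6 × 0.6504 = 3.49902 kN.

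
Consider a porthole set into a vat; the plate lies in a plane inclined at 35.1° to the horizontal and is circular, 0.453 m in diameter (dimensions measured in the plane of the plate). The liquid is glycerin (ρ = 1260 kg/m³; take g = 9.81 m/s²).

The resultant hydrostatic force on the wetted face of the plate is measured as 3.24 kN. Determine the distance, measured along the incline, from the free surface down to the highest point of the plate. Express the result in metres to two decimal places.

y_top ≈ 2.60 m

γ = ρg = 1260 × 9.81 / 1000 = 12.3606 kN/m³.
A = π(0.2265)² = 0.161171 m².
From F = γ·h_c·A, the centroid depth is h_c = 3.24/(12.3606 × 0.161171) = 1.62637 m.
Let θ = 35.1° be the plate's angle to the horizontal; measure y along the incline from where the plane meets the free surface. Vertical depth h = y·sinθ with sinθ = 0.575005.
Along the incline, y_c = h_c/sinθ = 1.62637/0.575005 = 2.82844 m.
The centroid is at the centre, 0.2265 m below the top of the plate, so the highest point sits at y_top = 2.82844 − 0.2265 = 2.60194 m along the incline.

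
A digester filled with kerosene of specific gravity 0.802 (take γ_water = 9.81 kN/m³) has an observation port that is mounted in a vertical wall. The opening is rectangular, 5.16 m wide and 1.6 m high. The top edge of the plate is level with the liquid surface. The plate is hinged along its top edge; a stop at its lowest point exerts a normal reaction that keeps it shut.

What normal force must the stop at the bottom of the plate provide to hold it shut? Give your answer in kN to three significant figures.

P ≈ 34.6 kN

γ = 0.802 × 9.81 = 7.86762 kN/m³.
The centroid lies 1.6/2 = 0.8 m below the top edge, so the centroid depth is h_c = 0.8 m.
A = 5.16 × 1.6 = 8.256 m².
Resultant F = γ·h_c·A = 7.86762 × 0.8 × 8.256 = 51.9641 kN.
I_c = b·h³/12 = 5.16 × 1.6³/12 = 1.76128 m⁴.
Centre of pressure: y_p = y_c + I_c/(y_c·A) = 0.8 + 1.76128/(0.8 × 8.256) = 0.8 + 0.266667 = 1.06667 m along the plane.
The resultant acts 0.8 + 0.266667 = 1.06667 m (along the plate) below the hinge at the top edge, so the moment about the hinge is M = F × 1.06667 = 51.9641 × 1.06667 = 55.4285 kN·m.
A normal force at the bottom, 1.6 m from the hinge, must supply this moment: P = 55.4285/1.6 = 34.6428 kN.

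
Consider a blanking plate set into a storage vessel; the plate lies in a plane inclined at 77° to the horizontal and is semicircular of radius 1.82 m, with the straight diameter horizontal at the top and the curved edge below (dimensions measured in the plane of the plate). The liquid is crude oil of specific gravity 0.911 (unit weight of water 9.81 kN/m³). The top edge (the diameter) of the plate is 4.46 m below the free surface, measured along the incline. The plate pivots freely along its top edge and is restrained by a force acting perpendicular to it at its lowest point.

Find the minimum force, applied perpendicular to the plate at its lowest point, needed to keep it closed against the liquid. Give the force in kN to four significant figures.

γ = 0.911 × 9.81 = 8.93691 kN/m³.
Let θ = 77° be the plate's angle to the horizontal; measure y along the incline from where the plane meets the free surface. Vertical depth h = y·sinθ with sinθ = 0.974370.
The centroid of a semicircle lies 4r/(3π) = 0.772432 m from the diameter, here below the top edge, so y_c = 4.46 + 0.772432 = 5.23243 m and h_c = 5.23243 × 0.974370 = 5.09832 m.
A = πr²/2 = π × 1.82²/2 = 5.20311 m².
Resultant F = γ·h_c·A = 8.93691 × 5.09832 × 5.20311 = 237.07 kN.
I_c = (π/8 − 8/(9π))·r⁴ = 0.109757 × 1.82⁴ = 1.20425 m⁴.
Centre of pressure: y_p = y_c + I_c/(y_c·A) = 5.23243 + 1.20425/(5.23243 × 5.20311) = 5.23243 + 0.0442334 = 5.27666 m along the plane.
The resultant acts 0.772432 + 0.0442334 = 0.816665 m (along the plate) below the hinge at the top edge, so the moment about the hinge is M = F × 0.816665 = 237.07 × 0.816665 = 193.607 kN·m.
A normal force at the bottom, 1.82 m from the hinge, must supply this moment: P = 193.607/1.82 = 106.377 kN.

P ≈ 106.4 kN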